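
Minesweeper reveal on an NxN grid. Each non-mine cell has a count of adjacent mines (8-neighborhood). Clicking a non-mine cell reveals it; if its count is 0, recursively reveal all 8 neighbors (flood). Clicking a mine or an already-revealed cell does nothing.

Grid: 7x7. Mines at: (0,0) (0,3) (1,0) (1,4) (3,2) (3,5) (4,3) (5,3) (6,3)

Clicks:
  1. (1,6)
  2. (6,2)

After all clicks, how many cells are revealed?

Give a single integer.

Click 1 (1,6) count=0: revealed 6 new [(0,5) (0,6) (1,5) (1,6) (2,5) (2,6)] -> total=6
Click 2 (6,2) count=2: revealed 1 new [(6,2)] -> total=7

Answer: 7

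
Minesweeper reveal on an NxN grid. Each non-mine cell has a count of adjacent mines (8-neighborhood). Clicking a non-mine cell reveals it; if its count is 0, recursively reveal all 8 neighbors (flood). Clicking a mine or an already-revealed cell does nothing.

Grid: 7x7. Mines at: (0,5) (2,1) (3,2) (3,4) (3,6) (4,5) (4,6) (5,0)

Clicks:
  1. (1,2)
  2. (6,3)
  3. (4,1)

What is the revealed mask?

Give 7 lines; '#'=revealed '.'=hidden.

Click 1 (1,2) count=1: revealed 1 new [(1,2)] -> total=1
Click 2 (6,3) count=0: revealed 16 new [(4,1) (4,2) (4,3) (4,4) (5,1) (5,2) (5,3) (5,4) (5,5) (5,6) (6,1) (6,2) (6,3) (6,4) (6,5) (6,6)] -> total=17
Click 3 (4,1) count=2: revealed 0 new [(none)] -> total=17

Answer: .......
..#....
.......
.......
.####..
.######
.######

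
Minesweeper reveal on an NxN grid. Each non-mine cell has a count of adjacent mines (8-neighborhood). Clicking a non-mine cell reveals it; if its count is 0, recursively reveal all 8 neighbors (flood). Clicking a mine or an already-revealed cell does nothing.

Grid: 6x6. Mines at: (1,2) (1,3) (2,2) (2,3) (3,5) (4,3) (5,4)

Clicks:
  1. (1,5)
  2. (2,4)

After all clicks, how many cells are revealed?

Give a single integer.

Answer: 6

Derivation:
Click 1 (1,5) count=0: revealed 6 new [(0,4) (0,5) (1,4) (1,5) (2,4) (2,5)] -> total=6
Click 2 (2,4) count=3: revealed 0 new [(none)] -> total=6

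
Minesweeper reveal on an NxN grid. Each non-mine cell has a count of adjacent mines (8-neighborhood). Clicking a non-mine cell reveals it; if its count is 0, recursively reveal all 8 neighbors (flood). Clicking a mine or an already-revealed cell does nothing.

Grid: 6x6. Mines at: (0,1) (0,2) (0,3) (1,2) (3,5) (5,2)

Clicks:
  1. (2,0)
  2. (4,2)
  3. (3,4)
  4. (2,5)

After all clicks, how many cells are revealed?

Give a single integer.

Answer: 20

Derivation:
Click 1 (2,0) count=0: revealed 19 new [(1,0) (1,1) (2,0) (2,1) (2,2) (2,3) (2,4) (3,0) (3,1) (3,2) (3,3) (3,4) (4,0) (4,1) (4,2) (4,3) (4,4) (5,0) (5,1)] -> total=19
Click 2 (4,2) count=1: revealed 0 new [(none)] -> total=19
Click 3 (3,4) count=1: revealed 0 new [(none)] -> total=19
Click 4 (2,5) count=1: revealed 1 new [(2,5)] -> total=20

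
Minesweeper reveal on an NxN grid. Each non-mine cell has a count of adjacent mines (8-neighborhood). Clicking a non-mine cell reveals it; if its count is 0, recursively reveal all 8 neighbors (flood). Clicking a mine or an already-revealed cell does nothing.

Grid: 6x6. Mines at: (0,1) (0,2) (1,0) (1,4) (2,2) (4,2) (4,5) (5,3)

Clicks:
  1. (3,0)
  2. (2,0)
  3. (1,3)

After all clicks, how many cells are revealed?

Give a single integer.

Answer: 9

Derivation:
Click 1 (3,0) count=0: revealed 8 new [(2,0) (2,1) (3,0) (3,1) (4,0) (4,1) (5,0) (5,1)] -> total=8
Click 2 (2,0) count=1: revealed 0 new [(none)] -> total=8
Click 3 (1,3) count=3: revealed 1 new [(1,3)] -> total=9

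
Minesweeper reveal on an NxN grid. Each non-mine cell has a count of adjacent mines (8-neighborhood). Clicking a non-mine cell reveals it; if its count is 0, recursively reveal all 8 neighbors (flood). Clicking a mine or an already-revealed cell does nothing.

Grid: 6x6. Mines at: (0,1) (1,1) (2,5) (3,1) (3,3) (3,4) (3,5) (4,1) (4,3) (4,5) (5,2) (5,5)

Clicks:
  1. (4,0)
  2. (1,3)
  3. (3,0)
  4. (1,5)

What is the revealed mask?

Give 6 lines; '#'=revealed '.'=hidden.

Answer: ..####
..####
..###.
#.....
#.....
......

Derivation:
Click 1 (4,0) count=2: revealed 1 new [(4,0)] -> total=1
Click 2 (1,3) count=0: revealed 11 new [(0,2) (0,3) (0,4) (0,5) (1,2) (1,3) (1,4) (1,5) (2,2) (2,3) (2,4)] -> total=12
Click 3 (3,0) count=2: revealed 1 new [(3,0)] -> total=13
Click 4 (1,5) count=1: revealed 0 new [(none)] -> total=13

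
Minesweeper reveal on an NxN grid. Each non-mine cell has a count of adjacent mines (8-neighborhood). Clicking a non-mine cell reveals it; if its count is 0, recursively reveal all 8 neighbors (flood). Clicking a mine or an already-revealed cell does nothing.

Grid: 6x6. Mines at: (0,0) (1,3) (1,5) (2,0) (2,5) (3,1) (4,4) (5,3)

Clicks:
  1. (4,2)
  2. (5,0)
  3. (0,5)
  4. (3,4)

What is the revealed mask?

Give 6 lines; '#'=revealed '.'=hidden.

Answer: .....#
......
......
....#.
###...
###...

Derivation:
Click 1 (4,2) count=2: revealed 1 new [(4,2)] -> total=1
Click 2 (5,0) count=0: revealed 5 new [(4,0) (4,1) (5,0) (5,1) (5,2)] -> total=6
Click 3 (0,5) count=1: revealed 1 new [(0,5)] -> total=7
Click 4 (3,4) count=2: revealed 1 new [(3,4)] -> total=8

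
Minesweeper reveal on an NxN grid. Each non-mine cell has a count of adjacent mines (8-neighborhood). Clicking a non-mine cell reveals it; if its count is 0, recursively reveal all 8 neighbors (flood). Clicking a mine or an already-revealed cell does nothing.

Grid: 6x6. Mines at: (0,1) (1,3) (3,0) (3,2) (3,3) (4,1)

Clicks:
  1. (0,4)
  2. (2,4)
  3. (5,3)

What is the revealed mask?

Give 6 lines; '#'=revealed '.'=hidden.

Answer: ....##
....##
....##
....##
..####
..####

Derivation:
Click 1 (0,4) count=1: revealed 1 new [(0,4)] -> total=1
Click 2 (2,4) count=2: revealed 1 new [(2,4)] -> total=2
Click 3 (5,3) count=0: revealed 14 new [(0,5) (1,4) (1,5) (2,5) (3,4) (3,5) (4,2) (4,3) (4,4) (4,5) (5,2) (5,3) (5,4) (5,5)] -> total=16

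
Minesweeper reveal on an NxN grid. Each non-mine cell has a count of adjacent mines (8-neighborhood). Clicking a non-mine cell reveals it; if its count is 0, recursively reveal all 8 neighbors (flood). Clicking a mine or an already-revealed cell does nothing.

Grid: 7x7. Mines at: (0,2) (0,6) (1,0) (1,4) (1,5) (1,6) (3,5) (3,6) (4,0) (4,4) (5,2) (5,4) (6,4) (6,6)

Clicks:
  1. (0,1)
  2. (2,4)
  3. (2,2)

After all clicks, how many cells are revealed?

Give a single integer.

Click 1 (0,1) count=2: revealed 1 new [(0,1)] -> total=1
Click 2 (2,4) count=3: revealed 1 new [(2,4)] -> total=2
Click 3 (2,2) count=0: revealed 12 new [(1,1) (1,2) (1,3) (2,1) (2,2) (2,3) (3,1) (3,2) (3,3) (4,1) (4,2) (4,3)] -> total=14

Answer: 14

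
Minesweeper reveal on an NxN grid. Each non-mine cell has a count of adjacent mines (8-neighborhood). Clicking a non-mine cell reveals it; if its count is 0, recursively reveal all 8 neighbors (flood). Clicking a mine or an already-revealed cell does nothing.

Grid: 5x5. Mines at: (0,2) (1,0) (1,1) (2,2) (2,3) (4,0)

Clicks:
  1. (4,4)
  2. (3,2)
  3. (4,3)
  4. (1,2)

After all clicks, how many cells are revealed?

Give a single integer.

Click 1 (4,4) count=0: revealed 8 new [(3,1) (3,2) (3,3) (3,4) (4,1) (4,2) (4,3) (4,4)] -> total=8
Click 2 (3,2) count=2: revealed 0 new [(none)] -> total=8
Click 3 (4,3) count=0: revealed 0 new [(none)] -> total=8
Click 4 (1,2) count=4: revealed 1 new [(1,2)] -> total=9

Answer: 9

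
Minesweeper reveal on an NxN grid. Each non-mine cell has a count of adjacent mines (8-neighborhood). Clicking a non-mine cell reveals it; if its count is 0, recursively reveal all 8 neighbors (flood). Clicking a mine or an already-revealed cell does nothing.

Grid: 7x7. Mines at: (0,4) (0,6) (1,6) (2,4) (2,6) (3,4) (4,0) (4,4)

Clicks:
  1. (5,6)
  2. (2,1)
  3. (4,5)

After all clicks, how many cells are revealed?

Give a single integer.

Answer: 37

Derivation:
Click 1 (5,6) count=0: revealed 37 new [(0,0) (0,1) (0,2) (0,3) (1,0) (1,1) (1,2) (1,3) (2,0) (2,1) (2,2) (2,3) (3,0) (3,1) (3,2) (3,3) (3,5) (3,6) (4,1) (4,2) (4,3) (4,5) (4,6) (5,0) (5,1) (5,2) (5,3) (5,4) (5,5) (5,6) (6,0) (6,1) (6,2) (6,3) (6,4) (6,5) (6,6)] -> total=37
Click 2 (2,1) count=0: revealed 0 new [(none)] -> total=37
Click 3 (4,5) count=2: revealed 0 new [(none)] -> total=37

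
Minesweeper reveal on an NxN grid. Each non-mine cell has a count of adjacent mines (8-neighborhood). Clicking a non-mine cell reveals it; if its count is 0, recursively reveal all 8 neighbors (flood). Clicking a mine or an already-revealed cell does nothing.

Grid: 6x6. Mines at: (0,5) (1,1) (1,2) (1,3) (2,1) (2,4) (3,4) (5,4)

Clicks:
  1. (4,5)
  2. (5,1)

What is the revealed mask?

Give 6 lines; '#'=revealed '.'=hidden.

Click 1 (4,5) count=2: revealed 1 new [(4,5)] -> total=1
Click 2 (5,1) count=0: revealed 12 new [(3,0) (3,1) (3,2) (3,3) (4,0) (4,1) (4,2) (4,3) (5,0) (5,1) (5,2) (5,3)] -> total=13

Answer: ......
......
......
####..
####.#
####..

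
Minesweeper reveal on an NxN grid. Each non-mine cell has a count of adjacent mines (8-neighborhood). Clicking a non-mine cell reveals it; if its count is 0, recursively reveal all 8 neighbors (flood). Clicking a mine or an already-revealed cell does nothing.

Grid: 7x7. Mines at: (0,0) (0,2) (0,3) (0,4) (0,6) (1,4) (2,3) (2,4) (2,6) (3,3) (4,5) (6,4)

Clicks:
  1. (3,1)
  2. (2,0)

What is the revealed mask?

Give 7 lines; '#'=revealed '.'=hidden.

Click 1 (3,1) count=0: revealed 21 new [(1,0) (1,1) (1,2) (2,0) (2,1) (2,2) (3,0) (3,1) (3,2) (4,0) (4,1) (4,2) (4,3) (5,0) (5,1) (5,2) (5,3) (6,0) (6,1) (6,2) (6,3)] -> total=21
Click 2 (2,0) count=0: revealed 0 new [(none)] -> total=21

Answer: .......
###....
###....
###....
####...
####...
####...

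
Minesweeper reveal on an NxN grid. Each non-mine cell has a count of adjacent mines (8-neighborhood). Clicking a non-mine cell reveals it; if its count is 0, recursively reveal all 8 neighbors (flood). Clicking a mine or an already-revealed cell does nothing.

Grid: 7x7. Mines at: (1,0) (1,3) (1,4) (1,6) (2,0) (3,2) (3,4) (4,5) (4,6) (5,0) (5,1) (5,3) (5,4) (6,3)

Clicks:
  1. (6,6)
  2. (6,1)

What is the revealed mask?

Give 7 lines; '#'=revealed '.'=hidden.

Click 1 (6,6) count=0: revealed 4 new [(5,5) (5,6) (6,5) (6,6)] -> total=4
Click 2 (6,1) count=2: revealed 1 new [(6,1)] -> total=5

Answer: .......
.......
.......
.......
.......
.....##
.#...##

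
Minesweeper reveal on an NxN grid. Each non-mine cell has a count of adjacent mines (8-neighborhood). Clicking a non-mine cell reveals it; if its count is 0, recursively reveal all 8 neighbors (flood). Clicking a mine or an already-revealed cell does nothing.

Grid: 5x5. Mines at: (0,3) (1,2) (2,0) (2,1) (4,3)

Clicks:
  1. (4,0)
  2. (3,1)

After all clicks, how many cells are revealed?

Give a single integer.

Click 1 (4,0) count=0: revealed 6 new [(3,0) (3,1) (3,2) (4,0) (4,1) (4,2)] -> total=6
Click 2 (3,1) count=2: revealed 0 new [(none)] -> total=6

Answer: 6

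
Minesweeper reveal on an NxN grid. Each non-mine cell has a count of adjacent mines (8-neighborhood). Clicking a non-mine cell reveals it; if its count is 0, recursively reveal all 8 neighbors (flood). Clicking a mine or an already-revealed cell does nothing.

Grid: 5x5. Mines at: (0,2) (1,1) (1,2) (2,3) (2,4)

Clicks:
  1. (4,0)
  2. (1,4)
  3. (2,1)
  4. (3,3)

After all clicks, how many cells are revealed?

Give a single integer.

Click 1 (4,0) count=0: revealed 13 new [(2,0) (2,1) (2,2) (3,0) (3,1) (3,2) (3,3) (3,4) (4,0) (4,1) (4,2) (4,3) (4,4)] -> total=13
Click 2 (1,4) count=2: revealed 1 new [(1,4)] -> total=14
Click 3 (2,1) count=2: revealed 0 new [(none)] -> total=14
Click 4 (3,3) count=2: revealed 0 new [(none)] -> total=14

Answer: 14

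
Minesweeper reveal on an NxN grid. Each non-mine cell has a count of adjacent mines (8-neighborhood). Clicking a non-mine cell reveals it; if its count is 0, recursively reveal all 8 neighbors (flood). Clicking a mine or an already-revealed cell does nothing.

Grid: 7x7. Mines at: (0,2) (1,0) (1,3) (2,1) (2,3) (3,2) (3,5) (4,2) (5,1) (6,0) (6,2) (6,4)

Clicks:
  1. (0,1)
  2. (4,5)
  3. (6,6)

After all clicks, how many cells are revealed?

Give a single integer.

Answer: 7

Derivation:
Click 1 (0,1) count=2: revealed 1 new [(0,1)] -> total=1
Click 2 (4,5) count=1: revealed 1 new [(4,5)] -> total=2
Click 3 (6,6) count=0: revealed 5 new [(4,6) (5,5) (5,6) (6,5) (6,6)] -> total=7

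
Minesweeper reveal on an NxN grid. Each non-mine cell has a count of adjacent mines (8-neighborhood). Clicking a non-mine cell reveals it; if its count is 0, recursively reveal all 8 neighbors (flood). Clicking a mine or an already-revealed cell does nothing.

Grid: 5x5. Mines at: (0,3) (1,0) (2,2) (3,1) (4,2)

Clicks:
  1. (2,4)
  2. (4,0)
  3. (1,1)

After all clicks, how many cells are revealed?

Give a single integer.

Answer: 10

Derivation:
Click 1 (2,4) count=0: revealed 8 new [(1,3) (1,4) (2,3) (2,4) (3,3) (3,4) (4,3) (4,4)] -> total=8
Click 2 (4,0) count=1: revealed 1 new [(4,0)] -> total=9
Click 3 (1,1) count=2: revealed 1 new [(1,1)] -> total=10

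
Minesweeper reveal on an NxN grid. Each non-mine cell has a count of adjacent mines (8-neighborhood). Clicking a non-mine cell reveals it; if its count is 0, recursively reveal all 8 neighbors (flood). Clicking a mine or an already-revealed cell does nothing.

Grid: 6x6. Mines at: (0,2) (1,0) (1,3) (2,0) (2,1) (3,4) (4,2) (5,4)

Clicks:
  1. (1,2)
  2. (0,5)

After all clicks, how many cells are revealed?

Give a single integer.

Answer: 7

Derivation:
Click 1 (1,2) count=3: revealed 1 new [(1,2)] -> total=1
Click 2 (0,5) count=0: revealed 6 new [(0,4) (0,5) (1,4) (1,5) (2,4) (2,5)] -> total=7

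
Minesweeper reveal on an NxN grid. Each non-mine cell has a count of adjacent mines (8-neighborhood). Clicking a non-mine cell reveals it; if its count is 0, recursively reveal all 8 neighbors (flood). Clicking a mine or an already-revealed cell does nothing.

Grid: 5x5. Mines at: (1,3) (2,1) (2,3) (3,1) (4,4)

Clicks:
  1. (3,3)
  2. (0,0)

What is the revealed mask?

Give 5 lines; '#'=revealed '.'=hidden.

Click 1 (3,3) count=2: revealed 1 new [(3,3)] -> total=1
Click 2 (0,0) count=0: revealed 6 new [(0,0) (0,1) (0,2) (1,0) (1,1) (1,2)] -> total=7

Answer: ###..
###..
.....
...#.
.....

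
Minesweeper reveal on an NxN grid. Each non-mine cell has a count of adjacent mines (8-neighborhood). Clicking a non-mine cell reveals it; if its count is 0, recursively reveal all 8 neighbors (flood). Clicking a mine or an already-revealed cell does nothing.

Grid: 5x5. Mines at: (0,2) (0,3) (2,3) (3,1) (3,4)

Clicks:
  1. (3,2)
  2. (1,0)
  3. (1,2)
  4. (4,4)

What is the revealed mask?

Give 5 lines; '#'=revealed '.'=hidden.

Click 1 (3,2) count=2: revealed 1 new [(3,2)] -> total=1
Click 2 (1,0) count=0: revealed 6 new [(0,0) (0,1) (1,0) (1,1) (2,0) (2,1)] -> total=7
Click 3 (1,2) count=3: revealed 1 new [(1,2)] -> total=8
Click 4 (4,4) count=1: revealed 1 new [(4,4)] -> total=9

Answer: ##...
###..
##...
..#..
....#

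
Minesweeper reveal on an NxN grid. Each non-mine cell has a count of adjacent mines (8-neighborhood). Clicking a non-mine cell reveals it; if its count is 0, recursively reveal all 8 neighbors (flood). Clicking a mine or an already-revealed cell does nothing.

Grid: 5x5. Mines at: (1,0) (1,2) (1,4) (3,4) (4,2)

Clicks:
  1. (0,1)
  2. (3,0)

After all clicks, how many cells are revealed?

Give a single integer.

Answer: 7

Derivation:
Click 1 (0,1) count=2: revealed 1 new [(0,1)] -> total=1
Click 2 (3,0) count=0: revealed 6 new [(2,0) (2,1) (3,0) (3,1) (4,0) (4,1)] -> total=7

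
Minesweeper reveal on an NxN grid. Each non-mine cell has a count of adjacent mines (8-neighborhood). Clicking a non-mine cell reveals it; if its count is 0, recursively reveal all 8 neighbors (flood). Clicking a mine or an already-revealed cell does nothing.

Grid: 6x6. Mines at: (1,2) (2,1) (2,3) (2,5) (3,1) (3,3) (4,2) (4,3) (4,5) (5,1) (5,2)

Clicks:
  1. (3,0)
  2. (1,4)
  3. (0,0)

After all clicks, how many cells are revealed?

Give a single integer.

Click 1 (3,0) count=2: revealed 1 new [(3,0)] -> total=1
Click 2 (1,4) count=2: revealed 1 new [(1,4)] -> total=2
Click 3 (0,0) count=0: revealed 4 new [(0,0) (0,1) (1,0) (1,1)] -> total=6

Answer: 6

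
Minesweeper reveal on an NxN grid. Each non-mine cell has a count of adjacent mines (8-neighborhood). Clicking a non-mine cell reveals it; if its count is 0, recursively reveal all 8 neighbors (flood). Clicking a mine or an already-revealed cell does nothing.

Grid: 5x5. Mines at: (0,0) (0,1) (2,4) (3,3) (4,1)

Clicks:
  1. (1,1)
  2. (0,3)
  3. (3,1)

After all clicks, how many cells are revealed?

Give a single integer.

Click 1 (1,1) count=2: revealed 1 new [(1,1)] -> total=1
Click 2 (0,3) count=0: revealed 6 new [(0,2) (0,3) (0,4) (1,2) (1,3) (1,4)] -> total=7
Click 3 (3,1) count=1: revealed 1 new [(3,1)] -> total=8

Answer: 8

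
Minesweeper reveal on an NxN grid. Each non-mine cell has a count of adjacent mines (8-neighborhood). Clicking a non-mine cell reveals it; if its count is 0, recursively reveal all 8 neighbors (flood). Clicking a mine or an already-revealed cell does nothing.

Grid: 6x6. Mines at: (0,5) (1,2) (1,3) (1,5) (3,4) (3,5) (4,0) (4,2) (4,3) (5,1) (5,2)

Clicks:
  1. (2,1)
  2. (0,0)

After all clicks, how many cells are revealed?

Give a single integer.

Click 1 (2,1) count=1: revealed 1 new [(2,1)] -> total=1
Click 2 (0,0) count=0: revealed 7 new [(0,0) (0,1) (1,0) (1,1) (2,0) (3,0) (3,1)] -> total=8

Answer: 8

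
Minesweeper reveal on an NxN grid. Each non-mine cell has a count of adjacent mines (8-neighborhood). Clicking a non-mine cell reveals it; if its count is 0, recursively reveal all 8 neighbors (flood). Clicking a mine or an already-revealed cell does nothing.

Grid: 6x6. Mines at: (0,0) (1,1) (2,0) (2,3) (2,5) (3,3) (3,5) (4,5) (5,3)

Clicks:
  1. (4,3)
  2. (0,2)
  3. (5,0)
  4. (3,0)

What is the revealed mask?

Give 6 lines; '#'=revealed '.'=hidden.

Click 1 (4,3) count=2: revealed 1 new [(4,3)] -> total=1
Click 2 (0,2) count=1: revealed 1 new [(0,2)] -> total=2
Click 3 (5,0) count=0: revealed 9 new [(3,0) (3,1) (3,2) (4,0) (4,1) (4,2) (5,0) (5,1) (5,2)] -> total=11
Click 4 (3,0) count=1: revealed 0 new [(none)] -> total=11

Answer: ..#...
......
......
###...
####..
###...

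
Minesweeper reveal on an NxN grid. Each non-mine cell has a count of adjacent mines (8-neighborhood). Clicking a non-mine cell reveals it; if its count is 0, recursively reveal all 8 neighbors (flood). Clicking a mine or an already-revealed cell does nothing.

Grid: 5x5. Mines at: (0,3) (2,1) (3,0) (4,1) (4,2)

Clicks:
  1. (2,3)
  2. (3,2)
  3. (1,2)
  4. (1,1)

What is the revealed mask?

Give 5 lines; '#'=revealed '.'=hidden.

Click 1 (2,3) count=0: revealed 11 new [(1,2) (1,3) (1,4) (2,2) (2,3) (2,4) (3,2) (3,3) (3,4) (4,3) (4,4)] -> total=11
Click 2 (3,2) count=3: revealed 0 new [(none)] -> total=11
Click 3 (1,2) count=2: revealed 0 new [(none)] -> total=11
Click 4 (1,1) count=1: revealed 1 new [(1,1)] -> total=12

Answer: .....
.####
..###
..###
...##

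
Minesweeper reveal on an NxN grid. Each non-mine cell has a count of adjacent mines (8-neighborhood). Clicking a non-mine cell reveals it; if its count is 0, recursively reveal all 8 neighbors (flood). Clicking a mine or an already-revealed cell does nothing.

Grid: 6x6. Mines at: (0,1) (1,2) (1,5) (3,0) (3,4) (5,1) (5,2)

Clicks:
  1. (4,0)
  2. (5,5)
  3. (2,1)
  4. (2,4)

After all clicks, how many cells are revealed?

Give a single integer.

Answer: 9

Derivation:
Click 1 (4,0) count=2: revealed 1 new [(4,0)] -> total=1
Click 2 (5,5) count=0: revealed 6 new [(4,3) (4,4) (4,5) (5,3) (5,4) (5,5)] -> total=7
Click 3 (2,1) count=2: revealed 1 new [(2,1)] -> total=8
Click 4 (2,4) count=2: revealed 1 new [(2,4)] -> total=9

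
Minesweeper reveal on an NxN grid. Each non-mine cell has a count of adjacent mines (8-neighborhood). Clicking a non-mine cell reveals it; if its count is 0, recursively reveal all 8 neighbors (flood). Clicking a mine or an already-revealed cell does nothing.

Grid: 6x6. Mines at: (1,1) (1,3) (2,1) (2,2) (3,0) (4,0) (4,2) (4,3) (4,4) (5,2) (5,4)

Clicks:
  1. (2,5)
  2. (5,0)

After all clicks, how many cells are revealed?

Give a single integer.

Answer: 9

Derivation:
Click 1 (2,5) count=0: revealed 8 new [(0,4) (0,5) (1,4) (1,5) (2,4) (2,5) (3,4) (3,5)] -> total=8
Click 2 (5,0) count=1: revealed 1 new [(5,0)] -> total=9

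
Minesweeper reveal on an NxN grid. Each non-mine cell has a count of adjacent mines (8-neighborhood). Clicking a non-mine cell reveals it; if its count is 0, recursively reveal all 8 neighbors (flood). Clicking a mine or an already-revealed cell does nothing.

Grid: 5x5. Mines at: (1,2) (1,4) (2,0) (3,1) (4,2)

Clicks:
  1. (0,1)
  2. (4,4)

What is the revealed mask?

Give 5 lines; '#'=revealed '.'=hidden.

Answer: .#...
.....
...##
...##
...##

Derivation:
Click 1 (0,1) count=1: revealed 1 new [(0,1)] -> total=1
Click 2 (4,4) count=0: revealed 6 new [(2,3) (2,4) (3,3) (3,4) (4,3) (4,4)] -> total=7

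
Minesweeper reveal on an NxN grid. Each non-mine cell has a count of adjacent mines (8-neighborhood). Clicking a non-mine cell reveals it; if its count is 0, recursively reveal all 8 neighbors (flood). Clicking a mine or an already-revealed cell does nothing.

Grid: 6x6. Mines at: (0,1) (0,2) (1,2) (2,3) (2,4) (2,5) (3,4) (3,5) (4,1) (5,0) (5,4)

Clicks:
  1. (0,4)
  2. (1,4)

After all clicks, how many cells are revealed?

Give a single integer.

Click 1 (0,4) count=0: revealed 6 new [(0,3) (0,4) (0,5) (1,3) (1,4) (1,5)] -> total=6
Click 2 (1,4) count=3: revealed 0 new [(none)] -> total=6

Answer: 6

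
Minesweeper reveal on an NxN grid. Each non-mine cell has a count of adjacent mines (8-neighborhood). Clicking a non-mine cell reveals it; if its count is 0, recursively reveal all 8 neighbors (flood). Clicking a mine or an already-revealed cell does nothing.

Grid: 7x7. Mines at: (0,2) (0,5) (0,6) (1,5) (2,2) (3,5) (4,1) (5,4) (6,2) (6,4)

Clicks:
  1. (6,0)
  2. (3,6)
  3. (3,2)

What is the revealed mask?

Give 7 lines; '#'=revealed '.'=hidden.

Answer: .......
.......
.......
..#...#
.......
##.....
##.....

Derivation:
Click 1 (6,0) count=0: revealed 4 new [(5,0) (5,1) (6,0) (6,1)] -> total=4
Click 2 (3,6) count=1: revealed 1 new [(3,6)] -> total=5
Click 3 (3,2) count=2: revealed 1 new [(3,2)] -> total=6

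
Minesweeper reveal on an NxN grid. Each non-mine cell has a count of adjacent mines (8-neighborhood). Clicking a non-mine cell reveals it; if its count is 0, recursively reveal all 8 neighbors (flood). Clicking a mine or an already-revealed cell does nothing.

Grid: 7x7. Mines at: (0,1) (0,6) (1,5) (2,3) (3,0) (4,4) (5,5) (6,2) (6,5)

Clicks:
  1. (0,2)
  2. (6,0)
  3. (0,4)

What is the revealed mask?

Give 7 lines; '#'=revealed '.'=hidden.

Click 1 (0,2) count=1: revealed 1 new [(0,2)] -> total=1
Click 2 (6,0) count=0: revealed 6 new [(4,0) (4,1) (5,0) (5,1) (6,0) (6,1)] -> total=7
Click 3 (0,4) count=1: revealed 1 new [(0,4)] -> total=8

Answer: ..#.#..
.......
.......
.......
##.....
##.....
##.....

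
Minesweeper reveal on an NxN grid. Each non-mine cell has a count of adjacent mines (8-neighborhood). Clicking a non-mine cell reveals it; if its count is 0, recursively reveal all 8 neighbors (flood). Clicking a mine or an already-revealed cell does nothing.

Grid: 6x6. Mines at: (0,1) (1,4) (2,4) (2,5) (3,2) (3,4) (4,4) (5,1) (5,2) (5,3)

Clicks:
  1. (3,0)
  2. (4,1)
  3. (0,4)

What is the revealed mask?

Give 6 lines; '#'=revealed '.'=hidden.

Answer: ....#.
##....
##....
##....
##....
......

Derivation:
Click 1 (3,0) count=0: revealed 8 new [(1,0) (1,1) (2,0) (2,1) (3,0) (3,1) (4,0) (4,1)] -> total=8
Click 2 (4,1) count=3: revealed 0 new [(none)] -> total=8
Click 3 (0,4) count=1: revealed 1 new [(0,4)] -> total=9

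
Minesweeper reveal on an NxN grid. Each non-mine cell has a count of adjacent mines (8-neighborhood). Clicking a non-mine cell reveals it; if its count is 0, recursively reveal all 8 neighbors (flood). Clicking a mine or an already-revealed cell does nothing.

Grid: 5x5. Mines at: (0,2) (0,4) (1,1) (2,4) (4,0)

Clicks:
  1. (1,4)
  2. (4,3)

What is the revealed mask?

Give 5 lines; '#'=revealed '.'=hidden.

Click 1 (1,4) count=2: revealed 1 new [(1,4)] -> total=1
Click 2 (4,3) count=0: revealed 11 new [(2,1) (2,2) (2,3) (3,1) (3,2) (3,3) (3,4) (4,1) (4,2) (4,3) (4,4)] -> total=12

Answer: .....
....#
.###.
.####
.####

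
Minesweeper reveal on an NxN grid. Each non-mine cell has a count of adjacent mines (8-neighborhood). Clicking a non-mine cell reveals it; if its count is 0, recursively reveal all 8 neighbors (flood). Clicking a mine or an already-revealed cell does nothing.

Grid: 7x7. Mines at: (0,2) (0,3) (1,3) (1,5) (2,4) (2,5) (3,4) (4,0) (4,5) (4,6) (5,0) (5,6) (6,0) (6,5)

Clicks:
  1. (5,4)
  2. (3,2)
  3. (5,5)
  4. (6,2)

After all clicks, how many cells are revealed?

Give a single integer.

Answer: 26

Derivation:
Click 1 (5,4) count=2: revealed 1 new [(5,4)] -> total=1
Click 2 (3,2) count=0: revealed 24 new [(0,0) (0,1) (1,0) (1,1) (1,2) (2,0) (2,1) (2,2) (2,3) (3,0) (3,1) (3,2) (3,3) (4,1) (4,2) (4,3) (4,4) (5,1) (5,2) (5,3) (6,1) (6,2) (6,3) (6,4)] -> total=25
Click 3 (5,5) count=4: revealed 1 new [(5,5)] -> total=26
Click 4 (6,2) count=0: revealed 0 new [(none)] -> total=26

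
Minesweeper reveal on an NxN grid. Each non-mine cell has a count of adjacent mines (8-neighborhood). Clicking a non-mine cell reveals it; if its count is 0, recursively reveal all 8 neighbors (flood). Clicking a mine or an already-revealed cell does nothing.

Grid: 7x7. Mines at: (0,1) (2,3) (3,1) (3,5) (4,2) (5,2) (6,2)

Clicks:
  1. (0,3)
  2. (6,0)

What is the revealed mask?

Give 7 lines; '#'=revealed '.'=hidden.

Click 1 (0,3) count=0: revealed 13 new [(0,2) (0,3) (0,4) (0,5) (0,6) (1,2) (1,3) (1,4) (1,5) (1,6) (2,4) (2,5) (2,6)] -> total=13
Click 2 (6,0) count=0: revealed 6 new [(4,0) (4,1) (5,0) (5,1) (6,0) (6,1)] -> total=19

Answer: ..#####
..#####
....###
.......
##.....
##.....
##.....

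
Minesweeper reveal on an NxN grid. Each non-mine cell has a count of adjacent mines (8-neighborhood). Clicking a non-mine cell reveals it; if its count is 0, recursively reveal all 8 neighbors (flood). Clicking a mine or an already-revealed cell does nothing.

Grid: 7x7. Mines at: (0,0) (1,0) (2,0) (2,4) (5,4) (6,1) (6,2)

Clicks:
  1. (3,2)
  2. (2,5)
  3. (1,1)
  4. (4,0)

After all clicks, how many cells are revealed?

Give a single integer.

Click 1 (3,2) count=0: revealed 37 new [(0,1) (0,2) (0,3) (0,4) (0,5) (0,6) (1,1) (1,2) (1,3) (1,4) (1,5) (1,6) (2,1) (2,2) (2,3) (2,5) (2,6) (3,0) (3,1) (3,2) (3,3) (3,5) (3,6) (4,0) (4,1) (4,2) (4,3) (4,5) (4,6) (5,0) (5,1) (5,2) (5,3) (5,5) (5,6) (6,5) (6,6)] -> total=37
Click 2 (2,5) count=1: revealed 0 new [(none)] -> total=37
Click 3 (1,1) count=3: revealed 0 new [(none)] -> total=37
Click 4 (4,0) count=0: revealed 0 new [(none)] -> total=37

Answer: 37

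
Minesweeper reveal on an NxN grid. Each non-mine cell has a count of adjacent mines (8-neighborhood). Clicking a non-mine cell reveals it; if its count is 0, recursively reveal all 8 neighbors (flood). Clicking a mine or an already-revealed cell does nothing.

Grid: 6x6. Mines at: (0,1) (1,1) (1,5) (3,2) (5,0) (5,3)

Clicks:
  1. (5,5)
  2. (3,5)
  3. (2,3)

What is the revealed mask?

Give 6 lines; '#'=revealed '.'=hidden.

Answer: ......
......
...###
...###
...###
....##

Derivation:
Click 1 (5,5) count=0: revealed 11 new [(2,3) (2,4) (2,5) (3,3) (3,4) (3,5) (4,3) (4,4) (4,5) (5,4) (5,5)] -> total=11
Click 2 (3,5) count=0: revealed 0 new [(none)] -> total=11
Click 3 (2,3) count=1: revealed 0 new [(none)] -> total=11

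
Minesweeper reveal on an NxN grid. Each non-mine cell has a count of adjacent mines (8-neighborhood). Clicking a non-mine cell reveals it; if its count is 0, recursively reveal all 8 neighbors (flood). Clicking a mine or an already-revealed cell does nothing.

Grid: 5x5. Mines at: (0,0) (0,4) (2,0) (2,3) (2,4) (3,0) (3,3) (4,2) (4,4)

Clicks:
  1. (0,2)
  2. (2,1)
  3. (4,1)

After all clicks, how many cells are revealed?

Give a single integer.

Click 1 (0,2) count=0: revealed 6 new [(0,1) (0,2) (0,3) (1,1) (1,2) (1,3)] -> total=6
Click 2 (2,1) count=2: revealed 1 new [(2,1)] -> total=7
Click 3 (4,1) count=2: revealed 1 new [(4,1)] -> total=8

Answer: 8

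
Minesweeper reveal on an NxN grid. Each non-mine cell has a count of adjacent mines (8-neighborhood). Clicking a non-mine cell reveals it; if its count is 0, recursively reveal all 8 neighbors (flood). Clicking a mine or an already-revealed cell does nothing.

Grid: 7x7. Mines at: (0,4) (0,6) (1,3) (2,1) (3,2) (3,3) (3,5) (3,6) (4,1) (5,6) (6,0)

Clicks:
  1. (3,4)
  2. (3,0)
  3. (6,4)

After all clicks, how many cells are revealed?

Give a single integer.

Click 1 (3,4) count=2: revealed 1 new [(3,4)] -> total=1
Click 2 (3,0) count=2: revealed 1 new [(3,0)] -> total=2
Click 3 (6,4) count=0: revealed 14 new [(4,2) (4,3) (4,4) (4,5) (5,1) (5,2) (5,3) (5,4) (5,5) (6,1) (6,2) (6,3) (6,4) (6,5)] -> total=16

Answer: 16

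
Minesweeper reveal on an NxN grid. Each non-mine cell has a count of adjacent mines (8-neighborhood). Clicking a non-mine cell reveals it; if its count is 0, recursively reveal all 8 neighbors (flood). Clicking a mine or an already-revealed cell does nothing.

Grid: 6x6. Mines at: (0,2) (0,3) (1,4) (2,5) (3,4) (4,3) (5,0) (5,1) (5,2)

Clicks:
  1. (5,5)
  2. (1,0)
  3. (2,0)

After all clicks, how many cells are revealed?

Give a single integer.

Answer: 21

Derivation:
Click 1 (5,5) count=0: revealed 4 new [(4,4) (4,5) (5,4) (5,5)] -> total=4
Click 2 (1,0) count=0: revealed 17 new [(0,0) (0,1) (1,0) (1,1) (1,2) (1,3) (2,0) (2,1) (2,2) (2,3) (3,0) (3,1) (3,2) (3,3) (4,0) (4,1) (4,2)] -> total=21
Click 3 (2,0) count=0: revealed 0 new [(none)] -> total=21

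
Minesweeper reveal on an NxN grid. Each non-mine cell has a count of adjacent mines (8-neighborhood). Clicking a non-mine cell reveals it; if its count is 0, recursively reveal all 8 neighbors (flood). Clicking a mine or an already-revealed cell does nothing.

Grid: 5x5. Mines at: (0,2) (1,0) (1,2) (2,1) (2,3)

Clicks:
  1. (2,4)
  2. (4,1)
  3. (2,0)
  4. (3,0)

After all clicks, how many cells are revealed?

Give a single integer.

Answer: 12

Derivation:
Click 1 (2,4) count=1: revealed 1 new [(2,4)] -> total=1
Click 2 (4,1) count=0: revealed 10 new [(3,0) (3,1) (3,2) (3,3) (3,4) (4,0) (4,1) (4,2) (4,3) (4,4)] -> total=11
Click 3 (2,0) count=2: revealed 1 new [(2,0)] -> total=12
Click 4 (3,0) count=1: revealed 0 new [(none)] -> total=12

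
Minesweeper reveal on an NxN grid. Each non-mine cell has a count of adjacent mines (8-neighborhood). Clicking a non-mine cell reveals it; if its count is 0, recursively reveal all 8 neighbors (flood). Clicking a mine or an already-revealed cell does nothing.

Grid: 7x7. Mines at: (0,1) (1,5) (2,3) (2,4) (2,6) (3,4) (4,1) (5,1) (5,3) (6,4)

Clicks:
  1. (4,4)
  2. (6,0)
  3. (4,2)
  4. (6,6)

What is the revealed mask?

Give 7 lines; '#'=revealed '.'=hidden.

Click 1 (4,4) count=2: revealed 1 new [(4,4)] -> total=1
Click 2 (6,0) count=1: revealed 1 new [(6,0)] -> total=2
Click 3 (4,2) count=3: revealed 1 new [(4,2)] -> total=3
Click 4 (6,6) count=0: revealed 8 new [(3,5) (3,6) (4,5) (4,6) (5,5) (5,6) (6,5) (6,6)] -> total=11

Answer: .......
.......
.......
.....##
..#.###
.....##
#....##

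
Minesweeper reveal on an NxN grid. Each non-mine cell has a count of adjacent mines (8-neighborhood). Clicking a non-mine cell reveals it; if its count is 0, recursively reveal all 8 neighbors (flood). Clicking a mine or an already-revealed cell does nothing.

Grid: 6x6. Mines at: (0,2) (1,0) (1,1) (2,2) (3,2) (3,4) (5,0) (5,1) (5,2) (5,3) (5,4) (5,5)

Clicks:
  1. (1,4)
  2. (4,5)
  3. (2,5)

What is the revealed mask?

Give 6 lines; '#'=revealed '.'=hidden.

Answer: ...###
...###
...###
......
.....#
......

Derivation:
Click 1 (1,4) count=0: revealed 9 new [(0,3) (0,4) (0,5) (1,3) (1,4) (1,5) (2,3) (2,4) (2,5)] -> total=9
Click 2 (4,5) count=3: revealed 1 new [(4,5)] -> total=10
Click 3 (2,5) count=1: revealed 0 new [(none)] -> total=10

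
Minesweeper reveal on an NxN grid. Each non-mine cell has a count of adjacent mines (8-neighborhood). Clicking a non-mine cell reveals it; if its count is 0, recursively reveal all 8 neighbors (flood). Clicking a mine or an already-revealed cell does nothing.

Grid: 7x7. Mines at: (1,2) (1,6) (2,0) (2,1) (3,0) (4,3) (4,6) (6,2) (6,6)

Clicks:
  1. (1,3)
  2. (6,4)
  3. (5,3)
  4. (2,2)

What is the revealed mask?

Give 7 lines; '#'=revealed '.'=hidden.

Answer: .......
...#...
..#....
.......
.......
...###.
...###.

Derivation:
Click 1 (1,3) count=1: revealed 1 new [(1,3)] -> total=1
Click 2 (6,4) count=0: revealed 6 new [(5,3) (5,4) (5,5) (6,3) (6,4) (6,5)] -> total=7
Click 3 (5,3) count=2: revealed 0 new [(none)] -> total=7
Click 4 (2,2) count=2: revealed 1 new [(2,2)] -> total=8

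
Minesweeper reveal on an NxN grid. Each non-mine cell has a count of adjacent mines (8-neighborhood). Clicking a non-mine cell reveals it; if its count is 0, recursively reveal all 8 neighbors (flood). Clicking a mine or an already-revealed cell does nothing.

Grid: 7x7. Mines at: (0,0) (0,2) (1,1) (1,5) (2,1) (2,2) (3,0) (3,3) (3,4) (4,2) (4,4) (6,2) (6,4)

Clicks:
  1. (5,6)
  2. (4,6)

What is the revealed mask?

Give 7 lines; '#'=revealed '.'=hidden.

Answer: .......
.......
.....##
.....##
.....##
.....##
.....##

Derivation:
Click 1 (5,6) count=0: revealed 10 new [(2,5) (2,6) (3,5) (3,6) (4,5) (4,6) (5,5) (5,6) (6,5) (6,6)] -> total=10
Click 2 (4,6) count=0: revealed 0 new [(none)] -> total=10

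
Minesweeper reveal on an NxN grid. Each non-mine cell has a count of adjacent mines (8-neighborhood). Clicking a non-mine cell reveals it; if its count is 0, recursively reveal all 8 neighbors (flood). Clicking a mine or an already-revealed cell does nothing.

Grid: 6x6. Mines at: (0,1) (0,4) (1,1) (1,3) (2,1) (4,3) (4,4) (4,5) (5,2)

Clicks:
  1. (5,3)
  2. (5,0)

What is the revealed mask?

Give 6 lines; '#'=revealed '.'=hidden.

Click 1 (5,3) count=3: revealed 1 new [(5,3)] -> total=1
Click 2 (5,0) count=0: revealed 6 new [(3,0) (3,1) (4,0) (4,1) (5,0) (5,1)] -> total=7

Answer: ......
......
......
##....
##....
##.#..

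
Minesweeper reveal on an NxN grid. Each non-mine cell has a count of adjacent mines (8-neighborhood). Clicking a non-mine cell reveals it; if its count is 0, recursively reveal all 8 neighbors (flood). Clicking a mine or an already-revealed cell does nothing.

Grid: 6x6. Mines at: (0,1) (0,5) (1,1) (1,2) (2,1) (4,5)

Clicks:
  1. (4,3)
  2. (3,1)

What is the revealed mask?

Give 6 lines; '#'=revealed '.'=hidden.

Click 1 (4,3) count=0: revealed 23 new [(1,3) (1,4) (1,5) (2,2) (2,3) (2,4) (2,5) (3,0) (3,1) (3,2) (3,3) (3,4) (3,5) (4,0) (4,1) (4,2) (4,3) (4,4) (5,0) (5,1) (5,2) (5,3) (5,4)] -> total=23
Click 2 (3,1) count=1: revealed 0 new [(none)] -> total=23

Answer: ......
...###
..####
######
#####.
#####.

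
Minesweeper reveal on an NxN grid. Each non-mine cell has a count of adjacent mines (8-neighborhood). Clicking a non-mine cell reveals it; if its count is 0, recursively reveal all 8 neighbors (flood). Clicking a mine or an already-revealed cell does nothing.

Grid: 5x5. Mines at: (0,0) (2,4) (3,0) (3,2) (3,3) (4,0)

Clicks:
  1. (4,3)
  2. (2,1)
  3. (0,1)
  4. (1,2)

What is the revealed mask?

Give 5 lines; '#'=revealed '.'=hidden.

Answer: .####
.####
.###.
.....
...#.

Derivation:
Click 1 (4,3) count=2: revealed 1 new [(4,3)] -> total=1
Click 2 (2,1) count=2: revealed 1 new [(2,1)] -> total=2
Click 3 (0,1) count=1: revealed 1 new [(0,1)] -> total=3
Click 4 (1,2) count=0: revealed 9 new [(0,2) (0,3) (0,4) (1,1) (1,2) (1,3) (1,4) (2,2) (2,3)] -> total=12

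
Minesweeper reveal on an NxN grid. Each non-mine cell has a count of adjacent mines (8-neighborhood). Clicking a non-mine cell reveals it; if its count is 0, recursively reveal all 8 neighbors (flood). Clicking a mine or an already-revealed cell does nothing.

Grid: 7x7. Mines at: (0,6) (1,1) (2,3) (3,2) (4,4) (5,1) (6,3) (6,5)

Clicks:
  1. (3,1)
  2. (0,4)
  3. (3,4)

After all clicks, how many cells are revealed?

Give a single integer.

Click 1 (3,1) count=1: revealed 1 new [(3,1)] -> total=1
Click 2 (0,4) count=0: revealed 8 new [(0,2) (0,3) (0,4) (0,5) (1,2) (1,3) (1,4) (1,5)] -> total=9
Click 3 (3,4) count=2: revealed 1 new [(3,4)] -> total=10

Answer: 10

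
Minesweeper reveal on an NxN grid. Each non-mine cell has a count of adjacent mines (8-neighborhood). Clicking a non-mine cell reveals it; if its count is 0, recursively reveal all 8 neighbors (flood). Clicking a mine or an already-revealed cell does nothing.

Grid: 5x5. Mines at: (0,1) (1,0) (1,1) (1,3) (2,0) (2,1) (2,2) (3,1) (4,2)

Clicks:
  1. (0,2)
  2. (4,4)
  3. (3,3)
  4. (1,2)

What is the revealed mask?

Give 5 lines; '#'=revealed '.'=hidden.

Click 1 (0,2) count=3: revealed 1 new [(0,2)] -> total=1
Click 2 (4,4) count=0: revealed 6 new [(2,3) (2,4) (3,3) (3,4) (4,3) (4,4)] -> total=7
Click 3 (3,3) count=2: revealed 0 new [(none)] -> total=7
Click 4 (1,2) count=5: revealed 1 new [(1,2)] -> total=8

Answer: ..#..
..#..
...##
...##
...##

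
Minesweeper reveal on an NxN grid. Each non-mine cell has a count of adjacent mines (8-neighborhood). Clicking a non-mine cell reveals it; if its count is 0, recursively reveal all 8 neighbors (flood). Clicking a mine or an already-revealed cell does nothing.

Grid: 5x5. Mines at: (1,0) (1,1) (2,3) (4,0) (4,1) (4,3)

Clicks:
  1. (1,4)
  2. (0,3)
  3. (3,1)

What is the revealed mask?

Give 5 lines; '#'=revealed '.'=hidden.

Click 1 (1,4) count=1: revealed 1 new [(1,4)] -> total=1
Click 2 (0,3) count=0: revealed 5 new [(0,2) (0,3) (0,4) (1,2) (1,3)] -> total=6
Click 3 (3,1) count=2: revealed 1 new [(3,1)] -> total=7

Answer: ..###
..###
.....
.#...
.....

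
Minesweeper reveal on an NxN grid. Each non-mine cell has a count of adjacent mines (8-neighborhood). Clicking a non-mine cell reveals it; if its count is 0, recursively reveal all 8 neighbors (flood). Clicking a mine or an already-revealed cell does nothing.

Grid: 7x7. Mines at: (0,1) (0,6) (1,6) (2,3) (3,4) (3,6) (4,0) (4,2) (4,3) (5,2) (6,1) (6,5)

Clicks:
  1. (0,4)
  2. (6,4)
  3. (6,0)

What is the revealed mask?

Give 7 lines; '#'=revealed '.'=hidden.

Answer: ..####.
..####.
.......
.......
.......
.......
#...#..

Derivation:
Click 1 (0,4) count=0: revealed 8 new [(0,2) (0,3) (0,4) (0,5) (1,2) (1,3) (1,4) (1,5)] -> total=8
Click 2 (6,4) count=1: revealed 1 new [(6,4)] -> total=9
Click 3 (6,0) count=1: revealed 1 new [(6,0)] -> total=10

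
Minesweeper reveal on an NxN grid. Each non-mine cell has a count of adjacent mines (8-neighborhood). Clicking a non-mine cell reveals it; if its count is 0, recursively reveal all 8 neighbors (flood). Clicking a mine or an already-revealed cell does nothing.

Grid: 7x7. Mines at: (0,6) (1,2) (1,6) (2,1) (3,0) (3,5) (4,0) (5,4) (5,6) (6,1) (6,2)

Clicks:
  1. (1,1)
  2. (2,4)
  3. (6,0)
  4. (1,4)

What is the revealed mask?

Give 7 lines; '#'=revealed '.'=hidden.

Click 1 (1,1) count=2: revealed 1 new [(1,1)] -> total=1
Click 2 (2,4) count=1: revealed 1 new [(2,4)] -> total=2
Click 3 (6,0) count=1: revealed 1 new [(6,0)] -> total=3
Click 4 (1,4) count=0: revealed 8 new [(0,3) (0,4) (0,5) (1,3) (1,4) (1,5) (2,3) (2,5)] -> total=11

Answer: ...###.
.#.###.
...###.
.......
.......
.......
#......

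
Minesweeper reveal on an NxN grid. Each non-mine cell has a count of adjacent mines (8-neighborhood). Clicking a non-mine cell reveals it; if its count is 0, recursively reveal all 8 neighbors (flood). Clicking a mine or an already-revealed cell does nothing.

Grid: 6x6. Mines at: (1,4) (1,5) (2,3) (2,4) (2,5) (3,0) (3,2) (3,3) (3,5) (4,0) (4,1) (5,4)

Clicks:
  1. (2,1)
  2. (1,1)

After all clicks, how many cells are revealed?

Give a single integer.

Answer: 11

Derivation:
Click 1 (2,1) count=2: revealed 1 new [(2,1)] -> total=1
Click 2 (1,1) count=0: revealed 10 new [(0,0) (0,1) (0,2) (0,3) (1,0) (1,1) (1,2) (1,3) (2,0) (2,2)] -> total=11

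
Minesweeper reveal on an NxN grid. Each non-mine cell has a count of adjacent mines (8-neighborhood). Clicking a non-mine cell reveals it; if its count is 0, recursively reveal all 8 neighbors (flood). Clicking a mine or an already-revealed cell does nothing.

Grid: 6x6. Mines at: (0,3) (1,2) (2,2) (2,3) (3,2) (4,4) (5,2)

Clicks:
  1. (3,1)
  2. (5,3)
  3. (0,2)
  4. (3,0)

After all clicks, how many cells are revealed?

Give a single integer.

Click 1 (3,1) count=2: revealed 1 new [(3,1)] -> total=1
Click 2 (5,3) count=2: revealed 1 new [(5,3)] -> total=2
Click 3 (0,2) count=2: revealed 1 new [(0,2)] -> total=3
Click 4 (3,0) count=0: revealed 11 new [(0,0) (0,1) (1,0) (1,1) (2,0) (2,1) (3,0) (4,0) (4,1) (5,0) (5,1)] -> total=14

Answer: 14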